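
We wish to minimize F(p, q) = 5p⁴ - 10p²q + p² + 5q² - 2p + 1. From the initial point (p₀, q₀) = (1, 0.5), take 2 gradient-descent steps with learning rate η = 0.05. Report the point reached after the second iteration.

∇F = (20p³ - 20pq + 2p - 2, -10p² + 10q)
(p₁, q₁) = (1, 0.5) − 0.05·(10, -5) = (0.5, 0.75)
(p₂, q₂) = (0.5, 0.75) − 0.05·(-6, 5) = (0.8, 0.5)

(0.8, 0.5)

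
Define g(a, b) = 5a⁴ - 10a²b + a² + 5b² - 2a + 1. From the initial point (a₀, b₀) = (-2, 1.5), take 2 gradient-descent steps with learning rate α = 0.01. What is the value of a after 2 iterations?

-1.0640832

∇g = (20a³ - 20ab + 2a - 2, -10a² + 10b)
Step 1: at (-2, 1.5), ∇g = (-106, -25) → (-2, 1.5) − 0.01·(-106, -25) = (-0.94, 1.75)
Step 2: at (-0.94, 1.75), ∇g = (12.40832, 8.664) → (-0.94, 1.75) − 0.01·(12.40832, 8.664) = (-1.0640832, 1.66336)
a = -1.0640832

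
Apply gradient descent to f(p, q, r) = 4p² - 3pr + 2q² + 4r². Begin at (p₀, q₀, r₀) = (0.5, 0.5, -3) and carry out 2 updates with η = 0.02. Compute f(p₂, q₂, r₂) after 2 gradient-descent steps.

∇f = (8p - 3r, 4q, -3p + 8r)
(p₁, q₁, r₁) = (0.5, 0.5, -3) − 0.02·(13, 2, -25.5) = (0.24, 0.46, -2.49)
(p₂, q₂, r₂) = (0.24, 0.46, -2.49) − 0.02·(9.39, 1.84, -20.64) = (0.0522, 0.4232, -2.0772)
f(0.0522, 0.4232, -2.0772) = 17.95342472

17.95342472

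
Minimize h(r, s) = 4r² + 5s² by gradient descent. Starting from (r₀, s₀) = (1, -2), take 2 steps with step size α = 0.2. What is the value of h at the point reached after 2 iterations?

20.5184

∇h = (8r, 10s)
Step 1: at (1, -2), ∇h = (8, -20) → (1, -2) − 0.2·(8, -20) = (-0.6, 2)
Step 2: at (-0.6, 2), ∇h = (-4.8, 20) → (-0.6, 2) − 0.2·(-4.8, 20) = (0.36, -2)
h(0.36, -2) = 20.5184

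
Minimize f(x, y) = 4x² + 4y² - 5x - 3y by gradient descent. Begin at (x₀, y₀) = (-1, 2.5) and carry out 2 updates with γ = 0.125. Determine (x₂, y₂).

(0.625, 0.375)

∇f = (8x - 5, 8y - 3)
Step 1: at (-1, 2.5), ∇f = (-13, 17) → (-1, 2.5) − 0.125·(-13, 17) = (0.625, 0.375)
Step 2: at (0.625, 0.375), ∇f = (0, 0) → (0.625, 0.375) − 0.125·(0, 0) = (0.625, 0.375)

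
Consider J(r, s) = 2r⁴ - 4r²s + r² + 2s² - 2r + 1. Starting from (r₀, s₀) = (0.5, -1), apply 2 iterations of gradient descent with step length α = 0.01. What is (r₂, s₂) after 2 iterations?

∇J = (8r³ - 8rs + 2r - 2, -4r² + 4s)
Step 1: at (0.5, -1), ∇J = (4, -5) → (0.5, -1) − 0.01·(4, -5) = (0.46, -0.95)
Step 2: at (0.46, -0.95), ∇J = (3.194688, -4.6464) → (0.46, -0.95) − 0.01·(3.194688, -4.6464) = (0.42805312, -0.903536)

(0.42805312, -0.903536)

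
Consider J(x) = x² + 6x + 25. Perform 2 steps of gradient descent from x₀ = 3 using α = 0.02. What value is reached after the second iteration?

2.5296

J′(x) = 2x + 6
x₁ = 3 − 0.02·12 = 2.76
x₂ = 2.76 − 0.02·11.52 = 2.5296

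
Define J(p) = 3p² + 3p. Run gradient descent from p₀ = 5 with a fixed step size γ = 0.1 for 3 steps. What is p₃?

J′(p) = 6p + 3
p₁ = 5 − 0.1·33 = 1.7
p₂ = 1.7 − 0.1·13.2 = 0.38
p₃ = 0.38 − 0.1·5.28 = -0.148

-0.148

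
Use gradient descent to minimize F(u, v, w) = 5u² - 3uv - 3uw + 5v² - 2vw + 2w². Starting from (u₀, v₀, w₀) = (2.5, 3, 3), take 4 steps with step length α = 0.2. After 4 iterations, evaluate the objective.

∇F = (10u - 3v - 3w, -3u + 10v - 2w, -3u - 2v + 4w)
Step 1: at (2.5, 3, 3), ∇F = (7, 16.5, -1.5) → (2.5, 3, 3) − 0.2·(7, 16.5, -1.5) = (1.1, -0.3, 3.3)
Step 2: at (1.1, -0.3, 3.3), ∇F = (2, -12.9, 10.5) → (1.1, -0.3, 3.3) − 0.2·(2, -12.9, 10.5) = (0.7, 2.28, 1.2)
Step 3: at (0.7, 2.28, 1.2), ∇F = (-3.44, 18.3, -1.86) → (0.7, 2.28, 1.2) − 0.2·(-3.44, 18.3, -1.86) = (1.388, -1.38, 1.572)
Step 4: at (1.388, -1.38, 1.572), ∇F = (13.304, -21.108, 4.884) → (1.388, -1.38, 1.572) − 0.2·(13.304, -21.108, 4.884) = (-1.2728, 2.8416, 0.5952)
F(-1.2728, 2.8416, 0.5952) = 58.92251456

58.92251456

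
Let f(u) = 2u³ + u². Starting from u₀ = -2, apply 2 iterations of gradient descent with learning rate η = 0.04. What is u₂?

f′(u) = 6u² + 2u
Step 1: f′(-2) = 20; u₁ = -2 − 0.04·20 = -2.8
Step 2: f′(-2.8) = 41.44; u₂ = -2.8 − 0.04·41.44 = -4.4576

-4.4576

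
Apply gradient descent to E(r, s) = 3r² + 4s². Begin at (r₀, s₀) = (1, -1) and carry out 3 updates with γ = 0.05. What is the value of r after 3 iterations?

∇E = (6r, 8s)
(r₁, s₁) = (1, -1) − 0.05·(6, -8) = (0.7, -0.6)
(r₂, s₂) = (0.7, -0.6) − 0.05·(4.2, -4.8) = (0.49, -0.36)
(r₃, s₃) = (0.49, -0.36) − 0.05·(2.94, -2.88) = (0.343, -0.216)
r = 0.343

0.343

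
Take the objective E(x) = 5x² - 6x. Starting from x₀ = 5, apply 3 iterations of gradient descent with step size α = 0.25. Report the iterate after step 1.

-6

E′(x) = 10x - 6
x₁ = 5 − 0.25·44 = -6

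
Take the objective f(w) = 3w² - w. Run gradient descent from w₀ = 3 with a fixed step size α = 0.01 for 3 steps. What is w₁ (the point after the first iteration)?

2.83

f′(w) = 6w - 1
w₁ = 3 − 0.01·17 = 2.83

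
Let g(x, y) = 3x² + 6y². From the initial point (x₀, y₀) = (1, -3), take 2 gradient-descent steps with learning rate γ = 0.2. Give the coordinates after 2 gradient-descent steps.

(0.04, -5.88)

∇g = (6x, 12y)
(x₁, y₁) = (1, -3) − 0.2·(6, -36) = (-0.2, 4.2)
(x₂, y₂) = (-0.2, 4.2) − 0.2·(-1.2, 50.4) = (0.04, -5.88)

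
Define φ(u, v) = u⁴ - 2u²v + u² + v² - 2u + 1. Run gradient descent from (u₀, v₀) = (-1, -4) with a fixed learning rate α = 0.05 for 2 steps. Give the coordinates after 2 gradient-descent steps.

(0.1384, -3.146)

∇φ = (4u³ - 4uv + 2u - 2, -2u² + 2v)
Step 1: at (-1, -4), ∇φ = (-24, -10) → (-1, -4) − 0.05·(-24, -10) = (0.2, -3.5)
Step 2: at (0.2, -3.5), ∇φ = (1.232, -7.08) → (0.2, -3.5) − 0.05·(1.232, -7.08) = (0.1384, -3.146)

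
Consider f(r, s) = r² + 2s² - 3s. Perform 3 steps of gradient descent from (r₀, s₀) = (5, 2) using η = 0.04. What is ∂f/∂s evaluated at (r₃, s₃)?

∇f = (2r, 4s - 3)
Step 1: at (5, 2), ∇f = (10, 5) → (5, 2) − 0.04·(10, 5) = (4.6, 1.8)
Step 2: at (4.6, 1.8), ∇f = (9.2, 4.2) → (4.6, 1.8) − 0.04·(9.2, 4.2) = (4.232, 1.632)
Step 3: at (4.232, 1.632), ∇f = (8.464, 3.528) → (4.232, 1.632) − 0.04·(8.464, 3.528) = (3.89344, 1.49088)
∂f/∂s at (3.89344, 1.49088) = 2.96352

2.96352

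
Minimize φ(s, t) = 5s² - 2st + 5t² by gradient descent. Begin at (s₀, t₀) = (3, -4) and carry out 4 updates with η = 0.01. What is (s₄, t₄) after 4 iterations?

(1.74073728, -2.45713024)

∇φ = (10s - 2t, -2s + 10t)
Step 1: at (3, -4), ∇φ = (38, -46) → (3, -4) − 0.01·(38, -46) = (2.62, -3.54)
Step 2: at (2.62, -3.54), ∇φ = (33.28, -40.64) → (2.62, -3.54) − 0.01·(33.28, -40.64) = (2.2872, -3.1336)
Step 3: at (2.2872, -3.1336), ∇φ = (29.1392, -35.9104) → (2.2872, -3.1336) − 0.01·(29.1392, -35.9104) = (1.995808, -2.774496)
Step 4: at (1.995808, -2.774496), ∇φ = (25.507072, -31.736576) → (1.995808, -2.774496) − 0.01·(25.507072, -31.736576) = (1.74073728, -2.45713024)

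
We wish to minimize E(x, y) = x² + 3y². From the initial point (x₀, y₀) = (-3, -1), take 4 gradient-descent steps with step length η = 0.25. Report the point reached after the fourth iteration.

∇E = (2x, 6y)
Step 1: at (-3, -1), ∇E = (-6, -6) → (-3, -1) − 0.25·(-6, -6) = (-1.5, 0.5)
Step 2: at (-1.5, 0.5), ∇E = (-3, 3) → (-1.5, 0.5) − 0.25·(-3, 3) = (-0.75, -0.25)
Step 3: at (-0.75, -0.25), ∇E = (-1.5, -1.5) → (-0.75, -0.25) − 0.25·(-1.5, -1.5) = (-0.375, 0.125)
Step 4: at (-0.375, 0.125), ∇E = (-0.75, 0.75) → (-0.375, 0.125) − 0.25·(-0.75, 0.75) = (-0.1875, -0.0625)

(-0.1875, -0.0625)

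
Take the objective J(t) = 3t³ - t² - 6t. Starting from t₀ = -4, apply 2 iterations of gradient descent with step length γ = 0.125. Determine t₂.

-584.0078125

J′(t) = 9t² - 2t - 6
Step 1: J′(-4) = 146; t₁ = -4 − 0.125·146 = -22.25
Step 2: J′(-22.25) = 4494.0625; t₂ = -22.25 − 0.125·4494.0625 = -584.0078125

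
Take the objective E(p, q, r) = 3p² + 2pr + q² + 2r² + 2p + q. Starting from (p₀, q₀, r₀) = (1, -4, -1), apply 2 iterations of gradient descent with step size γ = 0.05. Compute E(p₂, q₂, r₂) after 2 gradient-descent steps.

9.928225

∇E = (6p + 2r + 2, 2q + 1, 2p + 4r)
(p₁, q₁, r₁) = (1, -4, -1) − 0.05·(6, -7, -2) = (0.7, -3.65, -0.9)
(p₂, q₂, r₂) = (0.7, -3.65, -0.9) − 0.05·(4.4, -6.3, -2.2) = (0.48, -3.335, -0.79)
E(0.48, -3.335, -0.79) = 9.928225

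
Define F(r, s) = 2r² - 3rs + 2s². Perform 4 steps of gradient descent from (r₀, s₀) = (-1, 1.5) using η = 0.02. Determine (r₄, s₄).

(-0.45316816, 0.91435224)

∇F = (4r - 3s, -3r + 4s)
Step 1: at (-1, 1.5), ∇F = (-8.5, 9) → (-1, 1.5) − 0.02·(-8.5, 9) = (-0.83, 1.32)
Step 2: at (-0.83, 1.32), ∇F = (-7.28, 7.77) → (-0.83, 1.32) − 0.02·(-7.28, 7.77) = (-0.6844, 1.1646)
Step 3: at (-0.6844, 1.1646), ∇F = (-6.2314, 6.7116) → (-0.6844, 1.1646) − 0.02·(-6.2314, 6.7116) = (-0.559772, 1.030368)
Step 4: at (-0.559772, 1.030368), ∇F = (-5.330192, 5.800788) → (-0.559772, 1.030368) − 0.02·(-5.330192, 5.800788) = (-0.45316816, 0.91435224)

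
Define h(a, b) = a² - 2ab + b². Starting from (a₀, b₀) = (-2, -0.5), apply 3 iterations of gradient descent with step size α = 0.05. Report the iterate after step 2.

∇h = (2a - 2b, -2a + 2b)
(a₁, b₁) = (-2, -0.5) − 0.05·(-3, 3) = (-1.85, -0.65)
(a₂, b₂) = (-1.85, -0.65) − 0.05·(-2.4, 2.4) = (-1.73, -0.77)

(-1.73, -0.77)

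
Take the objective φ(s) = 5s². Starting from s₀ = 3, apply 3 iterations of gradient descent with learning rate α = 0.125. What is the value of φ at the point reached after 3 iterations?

φ′(s) = 10s
s₁ = 3 − 0.125·30 = -0.75
s₂ = -0.75 − 0.125·(-7.5) = 0.1875
s₃ = 0.1875 − 0.125·1.875 = -0.046875
φ(-0.046875) = 0.010986328125

0.010986328125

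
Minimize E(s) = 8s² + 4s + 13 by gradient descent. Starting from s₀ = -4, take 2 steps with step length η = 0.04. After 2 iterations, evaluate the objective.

14.389568

E′(s) = 16s + 4
Step 1: E′(-4) = -60; s₁ = -4 − 0.04·(-60) = -1.6
Step 2: E′(-1.6) = -21.6; s₂ = -1.6 − 0.04·(-21.6) = -0.736
E(-0.736) = 14.389568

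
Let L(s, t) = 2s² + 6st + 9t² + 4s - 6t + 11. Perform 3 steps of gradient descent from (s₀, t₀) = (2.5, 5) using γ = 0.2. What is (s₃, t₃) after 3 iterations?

(-54.348, -140.464)

∇L = (4s + 6t + 4, 6s + 18t - 6)
(s₁, t₁) = (2.5, 5) − 0.2·(44, 99) = (-6.3, -14.8)
(s₂, t₂) = (-6.3, -14.8) − 0.2·(-110, -310.2) = (15.7, 47.24)
(s₃, t₃) = (15.7, 47.24) − 0.2·(350.24, 938.52) = (-54.348, -140.464)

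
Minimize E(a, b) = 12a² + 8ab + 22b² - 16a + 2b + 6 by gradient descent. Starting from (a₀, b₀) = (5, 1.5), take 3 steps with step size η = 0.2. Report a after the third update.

∇E = (24a + 8b - 16, 8a + 44b + 2)
Step 1: at (5, 1.5), ∇E = (116, 108) → (5, 1.5) − 0.2·(116, 108) = (-18.2, -20.1)
Step 2: at (-18.2, -20.1), ∇E = (-613.6, -1028) → (-18.2, -20.1) − 0.2·(-613.6, -1028) = (104.52, 185.5)
Step 3: at (104.52, 185.5), ∇E = (3976.48, 9000.16) → (104.52, 185.5) − 0.2·(3976.48, 9000.16) = (-690.776, -1614.532)
a = -690.776

-690.776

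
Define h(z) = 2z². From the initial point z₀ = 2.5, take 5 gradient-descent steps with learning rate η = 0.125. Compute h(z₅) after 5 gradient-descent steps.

h′(z) = 4z
z₁ = 2.5 − 0.125·10 = 1.25
z₂ = 1.25 − 0.125·5 = 0.625
z₃ = 0.625 − 0.125·2.5 = 0.3125
z₄ = 0.3125 − 0.125·1.25 = 0.15625
z₅ = 0.15625 − 0.125·0.625 = 0.078125
h(0.078125) = 0.01220703125

0.01220703125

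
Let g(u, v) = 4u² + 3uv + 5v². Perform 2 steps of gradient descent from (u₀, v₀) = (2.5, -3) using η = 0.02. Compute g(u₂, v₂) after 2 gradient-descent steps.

27.29592288

∇g = (8u + 3v, 3u + 10v)
Step 1: at (2.5, -3), ∇g = (11, -22.5) → (2.5, -3) − 0.02·(11, -22.5) = (2.28, -2.55)
Step 2: at (2.28, -2.55), ∇g = (10.59, -18.66) → (2.28, -2.55) − 0.02·(10.59, -18.66) = (2.0682, -2.1768)
g(2.0682, -2.1768) = 27.29592288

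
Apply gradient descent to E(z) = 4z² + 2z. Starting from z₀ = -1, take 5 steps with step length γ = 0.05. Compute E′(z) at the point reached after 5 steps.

-0.46656

E′(z) = 8z + 2
Step 1: E′(-1) = -6; z₁ = -1 − 0.05·(-6) = -0.7
Step 2: E′(-0.7) = -3.6; z₂ = -0.7 − 0.05·(-3.6) = -0.52
Step 3: E′(-0.52) = -2.16; z₃ = -0.52 − 0.05·(-2.16) = -0.412
Step 4: E′(-0.412) = -1.296; z₄ = -0.412 − 0.05·(-1.296) = -0.3472
Step 5: E′(-0.3472) = -0.7776; z₅ = -0.3472 − 0.05·(-0.7776) = -0.30832
E′(z) at (-0.30832) = -0.46656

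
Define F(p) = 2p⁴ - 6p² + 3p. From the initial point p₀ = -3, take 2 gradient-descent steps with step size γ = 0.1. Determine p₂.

F′(p) = 8p³ - 12p + 3
Step 1: F′(-3) = -177; p₁ = -3 − 0.1·(-177) = 14.7
Step 2: F′(14.7) = 25238.784; p₂ = 14.7 − 0.1·25238.784 = -2509.1784

-2509.1784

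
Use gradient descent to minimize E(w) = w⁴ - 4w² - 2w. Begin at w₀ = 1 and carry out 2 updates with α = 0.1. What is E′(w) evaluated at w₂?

E′(w) = 4w³ - 8w - 2
w₁ = 1 − 0.1·(-6) = 1.6
w₂ = 1.6 − 0.1·1.584 = 1.4416
E′(w) at (1.4416) = -1.549006626816

-1.549006626816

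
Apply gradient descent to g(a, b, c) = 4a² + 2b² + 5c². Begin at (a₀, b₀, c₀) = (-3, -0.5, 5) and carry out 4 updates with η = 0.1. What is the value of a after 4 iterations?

∇g = (8a, 4b, 10c)
Step 1: at (-3, -0.5, 5), ∇g = (-24, -2, 50) → (-3, -0.5, 5) − 0.1·(-24, -2, 50) = (-0.6, -0.3, 0)
Step 2: at (-0.6, -0.3, 0), ∇g = (-4.8, -1.2, 0) → (-0.6, -0.3, 0) − 0.1·(-4.8, -1.2, 0) = (-0.12, -0.18, 0)
Step 3: at (-0.12, -0.18, 0), ∇g = (-0.96, -0.72, 0) → (-0.12, -0.18, 0) − 0.1·(-0.96, -0.72, 0) = (-0.024, -0.108, 0)
Step 4: at (-0.024, -0.108, 0), ∇g = (-0.192, -0.432, 0) → (-0.024, -0.108, 0) − 0.1·(-0.192, -0.432, 0) = (-0.0048, -0.0648, 0)
a = -0.0048

-0.0048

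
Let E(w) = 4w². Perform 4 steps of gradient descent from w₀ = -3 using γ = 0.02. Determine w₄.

E′(w) = 8w
w₁ = -3 − 0.02·(-24) = -2.52
w₂ = -2.52 − 0.02·(-20.16) = -2.1168
w₃ = -2.1168 − 0.02·(-16.9344) = -1.778112
w₄ = -1.778112 − 0.02·(-14.224896) = -1.49361408

-1.49361408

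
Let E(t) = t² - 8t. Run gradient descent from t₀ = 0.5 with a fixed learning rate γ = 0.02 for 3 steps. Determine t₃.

0.903424

E′(t) = 2t - 8
t₁ = 0.5 − 0.02·(-7) = 0.64
t₂ = 0.64 − 0.02·(-6.72) = 0.7744
t₃ = 0.7744 − 0.02·(-6.4512) = 0.903424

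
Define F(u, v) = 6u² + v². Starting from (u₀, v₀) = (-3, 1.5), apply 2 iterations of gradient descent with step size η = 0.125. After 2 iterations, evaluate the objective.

4.0869140625

∇F = (12u, 2v)
(u₁, v₁) = (-3, 1.5) − 0.125·(-36, 3) = (1.5, 1.125)
(u₂, v₂) = (1.5, 1.125) − 0.125·(18, 2.25) = (-0.75, 0.84375)
F(-0.75, 0.84375) = 4.0869140625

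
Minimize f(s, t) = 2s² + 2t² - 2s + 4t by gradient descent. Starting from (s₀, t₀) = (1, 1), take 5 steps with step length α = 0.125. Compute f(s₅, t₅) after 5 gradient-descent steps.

∇f = (4s - 2, 4t + 4)
(s₁, t₁) = (1, 1) − 0.125·(2, 8) = (0.75, 0)
(s₂, t₂) = (0.75, 0) − 0.125·(1, 4) = (0.625, -0.5)
(s₃, t₃) = (0.625, -0.5) − 0.125·(0.5, 2) = (0.5625, -0.75)
(s₄, t₄) = (0.5625, -0.75) − 0.125·(0.25, 1) = (0.53125, -0.875)
(s₅, t₅) = (0.53125, -0.875) − 0.125·(0.125, 0.5) = (0.515625, -0.9375)
f(0.515625, -0.9375) = -2.49169921875

-2.49169921875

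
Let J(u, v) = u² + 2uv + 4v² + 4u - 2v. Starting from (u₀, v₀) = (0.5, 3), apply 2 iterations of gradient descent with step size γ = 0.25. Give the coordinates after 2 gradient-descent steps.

∇J = (2u + 2v + 4, 2u + 8v - 2)
(u₁, v₁) = (0.5, 3) − 0.25·(11, 23) = (-2.25, -2.75)
(u₂, v₂) = (-2.25, -2.75) − 0.25·(-6, -28.5) = (-0.75, 4.375)

(-0.75, 4.375)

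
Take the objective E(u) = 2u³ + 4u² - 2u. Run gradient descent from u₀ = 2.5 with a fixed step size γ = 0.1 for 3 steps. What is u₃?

-22.53714335

E′(u) = 6u² + 8u - 2
u₁ = 2.5 − 0.1·55.5 = -3.05
u₂ = -3.05 − 0.1·29.415 = -5.9915
u₃ = -5.9915 − 0.1·165.4564335 = -22.53714335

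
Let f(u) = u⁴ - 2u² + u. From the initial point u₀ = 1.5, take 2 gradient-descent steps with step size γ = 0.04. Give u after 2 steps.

1.05585664

f′(u) = 4u³ - 4u + 1
Step 1: f′(1.5) = 8.5; u₁ = 1.5 − 0.04·8.5 = 1.16
Step 2: f′(1.16) = 2.603584; u₂ = 1.16 − 0.04·2.603584 = 1.05585664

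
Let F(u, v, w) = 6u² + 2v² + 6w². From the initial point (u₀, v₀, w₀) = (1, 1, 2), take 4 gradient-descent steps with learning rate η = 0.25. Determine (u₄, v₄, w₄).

(16, 0, 32)

∇F = (12u, 4v, 12w)
Step 1: at (1, 1, 2), ∇F = (12, 4, 24) → (1, 1, 2) − 0.25·(12, 4, 24) = (-2, 0, -4)
Step 2: at (-2, 0, -4), ∇F = (-24, 0, -48) → (-2, 0, -4) − 0.25·(-24, 0, -48) = (4, 0, 8)
Step 3: at (4, 0, 8), ∇F = (48, 0, 96) → (4, 0, 8) − 0.25·(48, 0, 96) = (-8, 0, -16)
Step 4: at (-8, 0, -16), ∇F = (-96, 0, -192) → (-8, 0, -16) − 0.25·(-96, 0, -192) = (16, 0, 32)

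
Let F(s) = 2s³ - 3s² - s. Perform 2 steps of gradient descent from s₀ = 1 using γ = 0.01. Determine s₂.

F′(s) = 6s² - 6s - 1
Step 1: F′(1) = -1; s₁ = 1 − 0.01·(-1) = 1.01
Step 2: F′(1.01) = -0.9394; s₂ = 1.01 − 0.01·(-0.9394) = 1.019394

1.019394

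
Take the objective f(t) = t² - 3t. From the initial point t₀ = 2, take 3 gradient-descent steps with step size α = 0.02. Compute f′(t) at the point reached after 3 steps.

0.884736

f′(t) = 2t - 3
t₁ = 2 − 0.02·1 = 1.98
t₂ = 1.98 − 0.02·0.96 = 1.9608
t₃ = 1.9608 − 0.02·0.9216 = 1.942368
f′(t) at (1.942368) = 0.884736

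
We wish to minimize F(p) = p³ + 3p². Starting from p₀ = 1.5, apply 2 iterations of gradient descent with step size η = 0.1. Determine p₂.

F′(p) = 3p² + 6p
p₁ = 1.5 − 0.1·15.75 = -0.075
p₂ = -0.075 − 0.1·(-0.433125) = -0.0316875

-0.0316875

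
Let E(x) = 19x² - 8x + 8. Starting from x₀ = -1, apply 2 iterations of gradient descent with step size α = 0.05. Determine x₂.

-0.77

E′(x) = 38x - 8
Step 1: E′(-1) = -46; x₁ = -1 − 0.05·(-46) = 1.3
Step 2: E′(1.3) = 41.4; x₂ = 1.3 − 0.05·41.4 = -0.77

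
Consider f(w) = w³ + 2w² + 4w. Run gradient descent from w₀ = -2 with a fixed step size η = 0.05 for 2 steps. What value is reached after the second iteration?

-2.984

f′(w) = 3w² + 4w + 4
Step 1: f′(-2) = 8; w₁ = -2 − 0.05·8 = -2.4
Step 2: f′(-2.4) = 11.68; w₂ = -2.4 − 0.05·11.68 = -2.984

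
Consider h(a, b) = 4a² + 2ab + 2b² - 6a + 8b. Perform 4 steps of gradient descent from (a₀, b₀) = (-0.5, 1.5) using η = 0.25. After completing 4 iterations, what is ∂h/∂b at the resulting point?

-1.1875

∇h = (8a + 2b - 6, 2a + 4b + 8)
Step 1: at (-0.5, 1.5), ∇h = (-7, 13) → (-0.5, 1.5) − 0.25·(-7, 13) = (1.25, -1.75)
Step 2: at (1.25, -1.75), ∇h = (0.5, 3.5) → (1.25, -1.75) − 0.25·(0.5, 3.5) = (1.125, -2.625)
Step 3: at (1.125, -2.625), ∇h = (-2.25, -0.25) → (1.125, -2.625) − 0.25·(-2.25, -0.25) = (1.6875, -2.5625)
Step 4: at (1.6875, -2.5625), ∇h = (2.375, 1.125) → (1.6875, -2.5625) − 0.25·(2.375, 1.125) = (1.09375, -2.84375)
∂h/∂b at (1.09375, -2.84375) = -1.1875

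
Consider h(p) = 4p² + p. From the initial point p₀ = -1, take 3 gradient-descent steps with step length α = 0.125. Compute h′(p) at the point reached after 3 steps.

h′(p) = 8p + 1
p₁ = -1 − 0.125·(-7) = -0.125
p₂ = -0.125 − 0.125·0 = -0.125
p₃ = -0.125 − 0.125·0 = -0.125
h′(p) at (-0.125) = 0

0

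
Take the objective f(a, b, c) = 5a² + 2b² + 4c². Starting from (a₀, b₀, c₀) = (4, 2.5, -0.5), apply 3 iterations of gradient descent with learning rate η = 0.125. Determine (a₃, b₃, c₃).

(-0.0625, 0.3125, 0)

∇f = (10a, 4b, 8c)
Step 1: at (4, 2.5, -0.5), ∇f = (40, 10, -4) → (4, 2.5, -0.5) − 0.125·(40, 10, -4) = (-1, 1.25, 0)
Step 2: at (-1, 1.25, 0), ∇f = (-10, 5, 0) → (-1, 1.25, 0) − 0.125·(-10, 5, 0) = (0.25, 0.625, 0)
Step 3: at (0.25, 0.625, 0), ∇f = (2.5, 2.5, 0) → (0.25, 0.625, 0) − 0.125·(2.5, 2.5, 0) = (-0.0625, 0.3125, 0)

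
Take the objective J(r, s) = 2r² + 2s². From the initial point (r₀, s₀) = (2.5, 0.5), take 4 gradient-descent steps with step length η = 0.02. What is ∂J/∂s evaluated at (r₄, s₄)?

1.43278592

∇J = (4r, 4s)
Step 1: at (2.5, 0.5), ∇J = (10, 2) → (2.5, 0.5) − 0.02·(10, 2) = (2.3, 0.46)
Step 2: at (2.3, 0.46), ∇J = (9.2, 1.84) → (2.3, 0.46) − 0.02·(9.2, 1.84) = (2.116, 0.4232)
Step 3: at (2.116, 0.4232), ∇J = (8.464, 1.6928) → (2.116, 0.4232) − 0.02·(8.464, 1.6928) = (1.94672, 0.389344)
Step 4: at (1.94672, 0.389344), ∇J = (7.78688, 1.557376) → (1.94672, 0.389344) − 0.02·(7.78688, 1.557376) = (1.7909824, 0.35819648)
∂J/∂s at (1.7909824, 0.35819648) = 1.43278592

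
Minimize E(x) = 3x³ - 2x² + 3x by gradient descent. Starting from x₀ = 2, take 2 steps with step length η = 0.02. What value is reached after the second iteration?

1.087608

E′(x) = 9x² - 4x + 3
Step 1: E′(2) = 31; x₁ = 2 − 0.02·31 = 1.38
Step 2: E′(1.38) = 14.6196; x₂ = 1.38 − 0.02·14.6196 = 1.087608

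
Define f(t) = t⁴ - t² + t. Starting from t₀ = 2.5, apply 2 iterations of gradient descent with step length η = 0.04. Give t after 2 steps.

f′(t) = 4t³ - 2t + 1
Step 1: f′(2.5) = 58.5; t₁ = 2.5 − 0.04·58.5 = 0.16
Step 2: f′(0.16) = 0.696384; t₂ = 0.16 − 0.04·0.696384 = 0.13214464

0.13214464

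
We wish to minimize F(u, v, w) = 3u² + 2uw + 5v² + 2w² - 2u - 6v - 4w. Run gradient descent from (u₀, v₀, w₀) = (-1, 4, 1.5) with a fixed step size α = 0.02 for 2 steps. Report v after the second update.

2.776

∇F = (6u + 2w - 2, 10v - 6, 2u + 4w - 4)
Step 1: at (-1, 4, 1.5), ∇F = (-5, 34, 0) → (-1, 4, 1.5) − 0.02·(-5, 34, 0) = (-0.9, 3.32, 1.5)
Step 2: at (-0.9, 3.32, 1.5), ∇F = (-4.4, 27.2, 0.2) → (-0.9, 3.32, 1.5) − 0.02·(-4.4, 27.2, 0.2) = (-0.812, 2.776, 1.496)
v = 2.776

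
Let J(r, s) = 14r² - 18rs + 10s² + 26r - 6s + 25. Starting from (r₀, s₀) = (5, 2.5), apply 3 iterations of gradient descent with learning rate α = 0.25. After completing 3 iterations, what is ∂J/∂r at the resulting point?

-85263.75

∇J = (28r - 18s + 26, -18r + 20s - 6)
Step 1: at (5, 2.5), ∇J = (121, -46) → (5, 2.5) − 0.25·(121, -46) = (-25.25, 14)
Step 2: at (-25.25, 14), ∇J = (-933, 728.5) → (-25.25, 14) − 0.25·(-933, 728.5) = (208, -168.125)
Step 3: at (208, -168.125), ∇J = (8876.25, -7112.5) → (208, -168.125) − 0.25·(8876.25, -7112.5) = (-2011.0625, 1610)
∂J/∂r at (-2011.0625, 1610) = -85263.75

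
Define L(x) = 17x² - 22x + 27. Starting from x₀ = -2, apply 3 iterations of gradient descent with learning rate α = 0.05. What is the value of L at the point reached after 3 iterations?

33.896425

L′(x) = 34x - 22
x₁ = -2 − 0.05·(-90) = 2.5
x₂ = 2.5 − 0.05·63 = -0.65
x₃ = -0.65 − 0.05·(-44.1) = 1.555
L(1.555) = 33.896425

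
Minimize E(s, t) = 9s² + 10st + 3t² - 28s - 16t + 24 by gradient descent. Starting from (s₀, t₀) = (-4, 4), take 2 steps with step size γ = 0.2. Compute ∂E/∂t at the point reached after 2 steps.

∇E = (18s + 10t - 28, 10s + 6t - 16)
Step 1: at (-4, 4), ∇E = (-60, -32) → (-4, 4) − 0.2·(-60, -32) = (8, 10.4)
Step 2: at (8, 10.4), ∇E = (220, 126.4) → (8, 10.4) − 0.2·(220, 126.4) = (-36, -14.88)
∂E/∂t at (-36, -14.88) = -465.28

-465.28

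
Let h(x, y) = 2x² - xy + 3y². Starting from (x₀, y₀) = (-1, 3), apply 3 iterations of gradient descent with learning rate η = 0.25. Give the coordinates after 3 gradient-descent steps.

(0.265625, -0.640625)

∇h = (4x - y, -x + 6y)
Step 1: at (-1, 3), ∇h = (-7, 19) → (-1, 3) − 0.25·(-7, 19) = (0.75, -1.75)
Step 2: at (0.75, -1.75), ∇h = (4.75, -11.25) → (0.75, -1.75) − 0.25·(4.75, -11.25) = (-0.4375, 1.0625)
Step 3: at (-0.4375, 1.0625), ∇h = (-2.8125, 6.8125) → (-0.4375, 1.0625) − 0.25·(-2.8125, 6.8125) = (0.265625, -0.640625)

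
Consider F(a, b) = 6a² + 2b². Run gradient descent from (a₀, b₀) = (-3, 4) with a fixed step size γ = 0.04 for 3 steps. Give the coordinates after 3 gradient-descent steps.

∇F = (12a, 4b)
(a₁, b₁) = (-3, 4) − 0.04·(-36, 16) = (-1.56, 3.36)
(a₂, b₂) = (-1.56, 3.36) − 0.04·(-18.72, 13.44) = (-0.8112, 2.8224)
(a₃, b₃) = (-0.8112, 2.8224) − 0.04·(-9.7344, 11.2896) = (-0.421824, 2.370816)

(-0.421824, 2.370816)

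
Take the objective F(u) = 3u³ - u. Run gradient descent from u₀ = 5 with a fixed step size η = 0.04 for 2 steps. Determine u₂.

F′(u) = 9u² - 1
u₁ = 5 − 0.04·224 = -3.96
u₂ = -3.96 − 0.04·140.1344 = -9.565376

-9.565376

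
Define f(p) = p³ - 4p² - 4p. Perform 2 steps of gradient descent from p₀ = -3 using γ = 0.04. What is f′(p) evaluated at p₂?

f′(p) = 3p² - 8p - 4
p₁ = -3 − 0.04·47 = -4.88
p₂ = -4.88 − 0.04·106.4832 = -9.139328
f′(p) at (-9.139328) = 319.696572874752

319.696572874752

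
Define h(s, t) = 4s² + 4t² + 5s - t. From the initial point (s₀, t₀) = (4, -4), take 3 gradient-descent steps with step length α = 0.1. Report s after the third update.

-0.588

∇h = (8s + 5, 8t - 1)
(s₁, t₁) = (4, -4) − 0.1·(37, -33) = (0.3, -0.7)
(s₂, t₂) = (0.3, -0.7) − 0.1·(7.4, -6.6) = (-0.44, -0.04)
(s₃, t₃) = (-0.44, -0.04) − 0.1·(1.48, -1.32) = (-0.588, 0.092)
s = -0.588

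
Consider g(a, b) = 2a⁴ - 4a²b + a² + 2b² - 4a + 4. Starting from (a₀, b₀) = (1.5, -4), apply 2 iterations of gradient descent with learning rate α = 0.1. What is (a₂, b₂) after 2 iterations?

∇g = (8a³ - 8ab + 2a - 4, -4a² + 4b)
Step 1: at (1.5, -4), ∇g = (74, -25) → (1.5, -4) − 0.1·(74, -25) = (-5.9, -1.5)
Step 2: at (-5.9, -1.5), ∇g = (-1729.632, -145.24) → (-5.9, -1.5) − 0.1·(-1729.632, -145.24) = (167.0632, 13.024)

(167.0632, 13.024)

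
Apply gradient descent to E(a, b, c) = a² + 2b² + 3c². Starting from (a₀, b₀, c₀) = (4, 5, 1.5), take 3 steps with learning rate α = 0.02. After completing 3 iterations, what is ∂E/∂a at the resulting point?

∇E = (2a, 4b, 6c)
(a₁, b₁, c₁) = (4, 5, 1.5) − 0.02·(8, 20, 9) = (3.84, 4.6, 1.32)
(a₂, b₂, c₂) = (3.84, 4.6, 1.32) − 0.02·(7.68, 18.4, 7.92) = (3.6864, 4.232, 1.1616)
(a₃, b₃, c₃) = (3.6864, 4.232, 1.1616) − 0.02·(7.3728, 16.928, 6.9696) = (3.538944, 3.89344, 1.022208)
∂E/∂a at (3.538944, 3.89344, 1.022208) = 7.077888

7.077888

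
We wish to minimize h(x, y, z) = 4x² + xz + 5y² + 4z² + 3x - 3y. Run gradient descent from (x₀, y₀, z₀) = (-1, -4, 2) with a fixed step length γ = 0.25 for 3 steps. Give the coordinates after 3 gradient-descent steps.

(-1.140625, 14.8125, -1.796875)

∇h = (8x + z + 3, 10y - 3, x + 8z)
Step 1: at (-1, -4, 2), ∇h = (-3, -43, 15) → (-1, -4, 2) − 0.25·(-3, -43, 15) = (-0.25, 6.75, -1.75)
Step 2: at (-0.25, 6.75, -1.75), ∇h = (-0.75, 64.5, -14.25) → (-0.25, 6.75, -1.75) − 0.25·(-0.75, 64.5, -14.25) = (-0.0625, -9.375, 1.8125)
Step 3: at (-0.0625, -9.375, 1.8125), ∇h = (4.3125, -96.75, 14.4375) → (-0.0625, -9.375, 1.8125) − 0.25·(4.3125, -96.75, 14.4375) = (-1.140625, 14.8125, -1.796875)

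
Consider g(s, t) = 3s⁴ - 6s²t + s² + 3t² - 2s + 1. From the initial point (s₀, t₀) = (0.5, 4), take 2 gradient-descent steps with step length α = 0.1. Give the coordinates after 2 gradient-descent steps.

(-19.31395, 5.5735)

∇g = (12s³ - 12st + 2s - 2, -6s² + 6t)
(s₁, t₁) = (0.5, 4) − 0.1·(-23.5, 22.5) = (2.85, 1.75)
(s₂, t₂) = (2.85, 1.75) − 0.1·(221.6395, -38.235) = (-19.31395, 5.5735)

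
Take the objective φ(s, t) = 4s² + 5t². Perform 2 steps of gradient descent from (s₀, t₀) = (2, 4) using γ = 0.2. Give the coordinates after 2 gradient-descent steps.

(0.72, 4)

∇φ = (8s, 10t)
Step 1: at (2, 4), ∇φ = (16, 40) → (2, 4) − 0.2·(16, 40) = (-1.2, -4)
Step 2: at (-1.2, -4), ∇φ = (-9.6, -40) → (-1.2, -4) − 0.2·(-9.6, -40) = (0.72, 4)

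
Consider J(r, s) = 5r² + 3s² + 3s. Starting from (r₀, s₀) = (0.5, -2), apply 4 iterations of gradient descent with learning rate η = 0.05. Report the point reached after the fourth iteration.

∇J = (10r, 6s + 3)
(r₁, s₁) = (0.5, -2) − 0.05·(5, -9) = (0.25, -1.55)
(r₂, s₂) = (0.25, -1.55) − 0.05·(2.5, -6.3) = (0.125, -1.235)
(r₃, s₃) = (0.125, -1.235) − 0.05·(1.25, -4.41) = (0.0625, -1.0145)
(r₄, s₄) = (0.0625, -1.0145) − 0.05·(0.625, -3.087) = (0.03125, -0.86015)

(0.03125, -0.86015)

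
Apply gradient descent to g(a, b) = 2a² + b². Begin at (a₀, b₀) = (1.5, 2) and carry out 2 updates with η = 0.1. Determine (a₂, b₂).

(0.54, 1.28)

∇g = (4a, 2b)
Step 1: at (1.5, 2), ∇g = (6, 4) → (1.5, 2) − 0.1·(6, 4) = (0.9, 1.6)
Step 2: at (0.9, 1.6), ∇g = (3.6, 3.2) → (0.9, 1.6) − 0.1·(3.6, 3.2) = (0.54, 1.28)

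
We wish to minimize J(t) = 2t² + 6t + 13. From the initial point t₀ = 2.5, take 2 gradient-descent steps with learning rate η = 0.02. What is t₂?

J′(t) = 4t + 6
Step 1: J′(2.5) = 16; t₁ = 2.5 − 0.02·16 = 2.18
Step 2: J′(2.18) = 14.72; t₂ = 2.18 − 0.02·14.72 = 1.8856

1.8856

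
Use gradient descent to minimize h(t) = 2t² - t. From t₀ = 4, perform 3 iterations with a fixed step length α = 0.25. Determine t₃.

h′(t) = 4t - 1
t₁ = 4 − 0.25·15 = 0.25
t₂ = 0.25 − 0.25·0 = 0.25
t₃ = 0.25 − 0.25·0 = 0.25

0.25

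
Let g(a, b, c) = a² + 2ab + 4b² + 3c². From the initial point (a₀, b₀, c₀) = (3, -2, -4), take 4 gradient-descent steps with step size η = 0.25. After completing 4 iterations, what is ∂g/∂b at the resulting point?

∇g = (2a + 2b, 2a + 8b, 6c)
(a₁, b₁, c₁) = (3, -2, -4) − 0.25·(2, -10, -24) = (2.5, 0.5, 2)
(a₂, b₂, c₂) = (2.5, 0.5, 2) − 0.25·(6, 9, 12) = (1, -1.75, -1)
(a₃, b₃, c₃) = (1, -1.75, -1) − 0.25·(-1.5, -12, -6) = (1.375, 1.25, 0.5)
(a₄, b₄, c₄) = (1.375, 1.25, 0.5) − 0.25·(5.25, 12.75, 3) = (0.0625, -1.9375, -0.25)
∂g/∂b at (0.0625, -1.9375, -0.25) = -15.375

-15.375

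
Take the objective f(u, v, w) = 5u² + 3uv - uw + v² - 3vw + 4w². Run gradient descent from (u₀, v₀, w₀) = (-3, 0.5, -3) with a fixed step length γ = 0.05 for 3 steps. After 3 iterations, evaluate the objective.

3.5449676015625

∇f = (10u + 3v - w, 3u + 2v - 3w, -u - 3v + 8w)
Step 1: at (-3, 0.5, -3), ∇f = (-25.5, 1, -22.5) → (-3, 0.5, -3) − 0.05·(-25.5, 1, -22.5) = (-1.725, 0.45, -1.875)
Step 2: at (-1.725, 0.45, -1.875), ∇f = (-14.025, 1.35, -14.625) → (-1.725, 0.45, -1.875) − 0.05·(-14.025, 1.35, -14.625) = (-1.02375, 0.3825, -1.14375)
Step 3: at (-1.02375, 0.3825, -1.14375), ∇f = (-7.94625, 1.125, -9.27375) → (-1.02375, 0.3825, -1.14375) − 0.05·(-7.94625, 1.125, -9.27375) = (-0.6264375, 0.32625, -0.6800625)
f(-0.6264375, 0.32625, -0.6800625) = 3.5449676015625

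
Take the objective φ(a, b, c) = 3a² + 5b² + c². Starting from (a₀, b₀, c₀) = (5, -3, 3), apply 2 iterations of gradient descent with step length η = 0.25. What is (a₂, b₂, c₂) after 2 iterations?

(1.25, -6.75, 0.75)

∇φ = (6a, 10b, 2c)
(a₁, b₁, c₁) = (5, -3, 3) − 0.25·(30, -30, 6) = (-2.5, 4.5, 1.5)
(a₂, b₂, c₂) = (-2.5, 4.5, 1.5) − 0.25·(-15, 45, 3) = (1.25, -6.75, 0.75)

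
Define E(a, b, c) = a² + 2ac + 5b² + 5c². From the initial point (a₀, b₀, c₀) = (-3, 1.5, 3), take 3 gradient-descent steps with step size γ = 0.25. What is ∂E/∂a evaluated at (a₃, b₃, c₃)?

-24

∇E = (2a + 2c, 10b, 2a + 10c)
(a₁, b₁, c₁) = (-3, 1.5, 3) − 0.25·(0, 15, 24) = (-3, -2.25, -3)
(a₂, b₂, c₂) = (-3, -2.25, -3) − 0.25·(-12, -22.5, -36) = (0, 3.375, 6)
(a₃, b₃, c₃) = (0, 3.375, 6) − 0.25·(12, 33.75, 60) = (-3, -5.0625, -9)
∂E/∂a at (-3, -5.0625, -9) = -24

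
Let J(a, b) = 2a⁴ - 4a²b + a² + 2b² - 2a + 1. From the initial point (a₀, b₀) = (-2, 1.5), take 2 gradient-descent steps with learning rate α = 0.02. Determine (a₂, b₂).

∇J = (8a³ - 8ab + 2a - 2, -4a² + 4b)
(a₁, b₁) = (-2, 1.5) − 0.02·(-46, -10) = (-1.08, 1.7)
(a₂, b₂) = (-1.08, 1.7) − 0.02·(0.450304, 2.1344) = (-1.08900608, 1.657312)

(-1.08900608, 1.657312)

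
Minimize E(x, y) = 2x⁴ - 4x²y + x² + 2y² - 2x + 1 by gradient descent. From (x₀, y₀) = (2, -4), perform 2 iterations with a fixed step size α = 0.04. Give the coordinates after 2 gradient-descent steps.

(10.40704, -0.6464)

∇E = (8x³ - 8xy + 2x - 2, -4x² + 4y)
Step 1: at (2, -4), ∇E = (130, -32) → (2, -4) − 0.04·(130, -32) = (-3.2, -2.72)
Step 2: at (-3.2, -2.72), ∇E = (-340.176, -51.84) → (-3.2, -2.72) − 0.04·(-340.176, -51.84) = (10.40704, -0.6464)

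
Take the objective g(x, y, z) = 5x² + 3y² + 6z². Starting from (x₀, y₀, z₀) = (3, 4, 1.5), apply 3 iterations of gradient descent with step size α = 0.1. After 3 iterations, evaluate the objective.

∇g = (10x, 6y, 12z)
(x₁, y₁, z₁) = (3, 4, 1.5) − 0.1·(30, 24, 18) = (0, 1.6, -0.3)
(x₂, y₂, z₂) = (0, 1.6, -0.3) − 0.1·(0, 9.6, -3.6) = (0, 0.64, 0.06)
(x₃, y₃, z₃) = (0, 0.64, 0.06) − 0.1·(0, 3.84, 0.72) = (0, 0.256, -0.012)
g(0, 0.256, -0.012) = 0.197472

0.197472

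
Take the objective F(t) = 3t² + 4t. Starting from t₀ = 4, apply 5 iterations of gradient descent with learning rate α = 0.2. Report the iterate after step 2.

-0.48

F′(t) = 6t + 4
t₁ = 4 − 0.2·28 = -1.6
t₂ = -1.6 − 0.2·(-5.6) = -0.48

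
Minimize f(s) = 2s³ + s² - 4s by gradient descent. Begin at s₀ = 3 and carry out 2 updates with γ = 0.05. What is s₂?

0.368

f′(s) = 6s² + 2s - 4
s₁ = 3 − 0.05·56 = 0.2
s₂ = 0.2 − 0.05·(-3.36) = 0.368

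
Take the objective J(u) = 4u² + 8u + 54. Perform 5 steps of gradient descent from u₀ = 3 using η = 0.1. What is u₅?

-0.99872

J′(u) = 8u + 8
u₁ = 3 − 0.1·32 = -0.2
u₂ = -0.2 − 0.1·6.4 = -0.84
u₃ = -0.84 − 0.1·1.28 = -0.968
u₄ = -0.968 − 0.1·0.256 = -0.9936
u₅ = -0.9936 − 0.1·0.0512 = -0.99872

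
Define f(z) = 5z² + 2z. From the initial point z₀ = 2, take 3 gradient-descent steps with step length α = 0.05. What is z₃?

f′(z) = 10z + 2
z₁ = 2 − 0.05·22 = 0.9
z₂ = 0.9 − 0.05·11 = 0.35
z₃ = 0.35 − 0.05·5.5 = 0.075

0.075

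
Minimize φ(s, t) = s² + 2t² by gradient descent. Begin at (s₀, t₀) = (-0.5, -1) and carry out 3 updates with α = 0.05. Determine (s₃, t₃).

(-0.3645, -0.512)

∇φ = (2s, 4t)
(s₁, t₁) = (-0.5, -1) − 0.05·(-1, -4) = (-0.45, -0.8)
(s₂, t₂) = (-0.45, -0.8) − 0.05·(-0.9, -3.2) = (-0.405, -0.64)
(s₃, t₃) = (-0.405, -0.64) − 0.05·(-0.81, -2.56) = (-0.3645, -0.512)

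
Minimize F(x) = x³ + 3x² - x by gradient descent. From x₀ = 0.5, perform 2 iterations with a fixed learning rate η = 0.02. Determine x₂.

0.3997185

F′(x) = 3x² + 6x - 1
x₁ = 0.5 − 0.02·2.75 = 0.445
x₂ = 0.445 − 0.02·2.264075 = 0.3997185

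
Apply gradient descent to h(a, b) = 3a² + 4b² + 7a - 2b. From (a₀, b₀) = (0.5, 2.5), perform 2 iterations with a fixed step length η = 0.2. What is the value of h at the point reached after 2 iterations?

-1.6956

∇h = (6a + 7, 8b - 2)
Step 1: at (0.5, 2.5), ∇h = (10, 18) → (0.5, 2.5) − 0.2·(10, 18) = (-1.5, -1.1)
Step 2: at (-1.5, -1.1), ∇h = (-2, -10.8) → (-1.5, -1.1) − 0.2·(-2, -10.8) = (-1.1, 1.06)
h(-1.1, 1.06) = -1.6956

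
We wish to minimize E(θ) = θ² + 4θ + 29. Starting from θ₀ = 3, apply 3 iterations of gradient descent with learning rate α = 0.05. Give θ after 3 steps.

1.645

E′(θ) = 2θ + 4
θ₁ = 3 − 0.05·10 = 2.5
θ₂ = 2.5 − 0.05·9 = 2.05
θ₃ = 2.05 − 0.05·8.1 = 1.645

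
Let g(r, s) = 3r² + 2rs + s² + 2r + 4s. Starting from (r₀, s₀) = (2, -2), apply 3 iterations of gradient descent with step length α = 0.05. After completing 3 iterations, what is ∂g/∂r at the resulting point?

2.884

∇g = (6r + 2s + 2, 2r + 2s + 4)
Step 1: at (2, -2), ∇g = (10, 4) → (2, -2) − 0.05·(10, 4) = (1.5, -2.2)
Step 2: at (1.5, -2.2), ∇g = (6.6, 2.6) → (1.5, -2.2) − 0.05·(6.6, 2.6) = (1.17, -2.33)
Step 3: at (1.17, -2.33), ∇g = (4.36, 1.68) → (1.17, -2.33) − 0.05·(4.36, 1.68) = (0.952, -2.414)
∂g/∂r at (0.952, -2.414) = 2.884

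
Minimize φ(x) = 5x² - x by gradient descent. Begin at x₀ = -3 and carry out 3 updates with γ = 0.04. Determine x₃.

φ′(x) = 10x - 1
Step 1: φ′(-3) = -31; x₁ = -3 − 0.04·(-31) = -1.76
Step 2: φ′(-1.76) = -18.6; x₂ = -1.76 − 0.04·(-18.6) = -1.016
Step 3: φ′(-1.016) = -11.16; x₃ = -1.016 − 0.04·(-11.16) = -0.5696

-0.5696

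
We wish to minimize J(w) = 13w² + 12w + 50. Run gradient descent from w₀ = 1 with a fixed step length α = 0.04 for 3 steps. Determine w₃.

J′(w) = 26w + 12
Step 1: J′(1) = 38; w₁ = 1 − 0.04·38 = -0.52
Step 2: J′(-0.52) = -1.52; w₂ = -0.52 − 0.04·(-1.52) = -0.4592
Step 3: J′(-0.4592) = 0.0608; w₃ = -0.4592 − 0.04·0.0608 = -0.461632

-0.461632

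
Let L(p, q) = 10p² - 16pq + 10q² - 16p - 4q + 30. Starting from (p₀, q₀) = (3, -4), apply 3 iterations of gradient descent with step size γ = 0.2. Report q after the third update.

796.736

∇L = (20p - 16q - 16, -16p + 20q - 4)
Step 1: at (3, -4), ∇L = (108, -132) → (3, -4) − 0.2·(108, -132) = (-18.6, 22.4)
Step 2: at (-18.6, 22.4), ∇L = (-746.4, 741.6) → (-18.6, 22.4) − 0.2·(-746.4, 741.6) = (130.68, -125.92)
Step 3: at (130.68, -125.92), ∇L = (4612.32, -4613.28) → (130.68, -125.92) − 0.2·(4612.32, -4613.28) = (-791.784, 796.736)
q = 796.736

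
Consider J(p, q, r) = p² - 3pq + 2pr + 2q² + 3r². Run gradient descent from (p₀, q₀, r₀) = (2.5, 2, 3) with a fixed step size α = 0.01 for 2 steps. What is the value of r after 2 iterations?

2.5548

∇J = (2p - 3q + 2r, -3p + 4q, 2p + 6r)
Step 1: at (2.5, 2, 3), ∇J = (5, 0.5, 23) → (2.5, 2, 3) − 0.01·(5, 0.5, 23) = (2.45, 1.995, 2.77)
Step 2: at (2.45, 1.995, 2.77), ∇J = (4.455, 0.63, 21.52) → (2.45, 1.995, 2.77) − 0.01·(4.455, 0.63, 21.52) = (2.40545, 1.9887, 2.5548)
r = 2.5548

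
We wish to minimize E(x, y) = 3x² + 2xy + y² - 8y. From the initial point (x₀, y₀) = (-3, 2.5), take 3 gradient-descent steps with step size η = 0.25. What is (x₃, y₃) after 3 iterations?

(-0.875, 5.375)

∇E = (6x + 2y, 2x + 2y - 8)
Step 1: at (-3, 2.5), ∇E = (-13, -9) → (-3, 2.5) − 0.25·(-13, -9) = (0.25, 4.75)
Step 2: at (0.25, 4.75), ∇E = (11, 2) → (0.25, 4.75) − 0.25·(11, 2) = (-2.5, 4.25)
Step 3: at (-2.5, 4.25), ∇E = (-6.5, -4.5) → (-2.5, 4.25) − 0.25·(-6.5, -4.5) = (-0.875, 5.375)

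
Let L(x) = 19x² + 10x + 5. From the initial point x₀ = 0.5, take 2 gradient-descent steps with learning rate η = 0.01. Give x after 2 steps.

L′(x) = 38x + 10
x₁ = 0.5 − 0.01·29 = 0.21
x₂ = 0.21 − 0.01·17.98 = 0.0302

0.0302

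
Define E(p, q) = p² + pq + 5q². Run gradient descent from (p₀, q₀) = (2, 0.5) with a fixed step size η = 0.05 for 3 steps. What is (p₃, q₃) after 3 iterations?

(1.4316875, -0.086375)

∇E = (2p + q, p + 10q)
Step 1: at (2, 0.5), ∇E = (4.5, 7) → (2, 0.5) − 0.05·(4.5, 7) = (1.775, 0.15)
Step 2: at (1.775, 0.15), ∇E = (3.7, 3.275) → (1.775, 0.15) − 0.05·(3.7, 3.275) = (1.59, -0.01375)
Step 3: at (1.59, -0.01375), ∇E = (3.16625, 1.4525) → (1.59, -0.01375) − 0.05·(3.16625, 1.4525) = (1.4316875, -0.086375)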